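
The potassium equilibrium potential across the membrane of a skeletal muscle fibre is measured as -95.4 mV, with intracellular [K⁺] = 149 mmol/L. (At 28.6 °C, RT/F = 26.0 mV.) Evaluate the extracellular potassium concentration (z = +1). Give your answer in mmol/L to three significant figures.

3.80 mmol/L

Nernst: E = (26.0/1) · ln([out]/[in]), so ln([out]/[in]) = -95.4 × 1 / 26.0 = -3.6692.
[out]/[in] = e^(-3.6692) = 0.0255.
[out] = 0.0255 × 149 = 3.799 mmol/L.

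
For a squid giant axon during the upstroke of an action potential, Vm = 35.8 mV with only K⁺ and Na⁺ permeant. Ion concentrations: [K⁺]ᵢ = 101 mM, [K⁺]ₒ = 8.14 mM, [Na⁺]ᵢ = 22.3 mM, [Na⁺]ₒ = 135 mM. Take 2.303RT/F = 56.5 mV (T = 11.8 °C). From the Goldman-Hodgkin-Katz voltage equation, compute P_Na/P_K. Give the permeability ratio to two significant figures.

11

Let α = P_Na/P_K. GHK: Vm = 56.5·log₁₀[(Kₒ + α·Naₒ)/(Kᵢ + α·Naᵢ)].
10^(Vm/56.5) = 10^(35.8/56.5) = 4.3016
So 4.3016·(Kᵢ + α·Naᵢ) = Kₒ + α·Naₒ → α = (4.3016·101.0 − 8.14) / (135.0 − 4.3016·22.3)
α = (434.5 − 8.14) / (135.0 − 95.93) = 426.3/39.07 = 10.91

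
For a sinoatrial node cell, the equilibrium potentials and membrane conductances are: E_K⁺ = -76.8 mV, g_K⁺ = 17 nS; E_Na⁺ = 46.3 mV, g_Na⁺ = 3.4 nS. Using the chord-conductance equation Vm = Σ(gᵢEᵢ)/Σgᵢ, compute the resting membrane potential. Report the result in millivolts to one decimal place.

Σ gᵢEᵢ = 17·(-76.8) + 3.4·(46.3) = -1148.18
Σ gᵢ = 17 + 3.4 = 20.4
Vm = -1148.18 / 20.4 = -56.28 mV

-56.3 mV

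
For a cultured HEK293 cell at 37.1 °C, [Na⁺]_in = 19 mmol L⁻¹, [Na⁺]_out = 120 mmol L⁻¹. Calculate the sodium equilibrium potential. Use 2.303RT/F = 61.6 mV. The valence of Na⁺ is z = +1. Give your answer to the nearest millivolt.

49 mV

E = (61.6/z) · log₁₀([Na⁺]_out/[Na⁺]_in) with z = +1.
= (61.6/1) · log₁₀(120/19) = 61.60 · log₁₀(6.316)
= 61.60 · (0.8004) = 49.31 mV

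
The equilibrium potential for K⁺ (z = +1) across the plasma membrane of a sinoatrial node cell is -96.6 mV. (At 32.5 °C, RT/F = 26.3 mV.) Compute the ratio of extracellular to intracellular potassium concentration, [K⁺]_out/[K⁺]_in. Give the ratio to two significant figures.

0.025

ln([out]/[in]) = E·z/(26.3) = -96.6 × 1 / 26.3 = -3.6730
[out]/[in] = e^(-3.6730) = 0.0254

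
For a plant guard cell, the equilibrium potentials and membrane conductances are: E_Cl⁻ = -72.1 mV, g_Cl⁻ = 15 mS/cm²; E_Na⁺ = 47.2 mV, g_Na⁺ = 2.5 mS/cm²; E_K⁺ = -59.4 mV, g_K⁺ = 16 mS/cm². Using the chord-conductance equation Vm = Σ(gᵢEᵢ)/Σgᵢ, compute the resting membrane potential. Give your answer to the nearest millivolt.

Σ gᵢEᵢ = 15·(-72.1) + 2.5·(47.2) + 16·(-59.4) = -1913.90
Σ gᵢ = 15 + 2.5 + 16 = 33.5
Vm = -1913.90 / 33.5 = -57.13 mV

-57 mV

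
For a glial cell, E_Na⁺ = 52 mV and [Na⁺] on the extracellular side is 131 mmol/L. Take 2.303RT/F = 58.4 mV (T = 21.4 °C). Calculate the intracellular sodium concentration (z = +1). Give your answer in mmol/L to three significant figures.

16.9 mmol/L

Nernst: E = (58.4/1) · log₁₀([out]/[in]), so log₁₀([out]/[in]) = 52.0 × 1 / 58.4 = 0.8904.
[out]/[in] = 10^(0.8904) = 7.77.
[in] = 131 / 7.77 = 16.86 mmol/L.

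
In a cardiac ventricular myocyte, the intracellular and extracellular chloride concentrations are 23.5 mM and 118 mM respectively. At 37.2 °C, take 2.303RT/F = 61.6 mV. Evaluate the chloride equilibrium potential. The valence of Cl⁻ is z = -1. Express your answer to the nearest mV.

E = (61.6/z) · log₁₀([Cl⁻]_out/[Cl⁻]_in) with z = -1.
For an anion, dividing by z = -1 reverses the sign.
= (61.6/-1) · log₁₀(118/23.5) = -61.60 · log₁₀(5.021)
= -61.60 · (0.7008) = -43.17 mV

-43 mV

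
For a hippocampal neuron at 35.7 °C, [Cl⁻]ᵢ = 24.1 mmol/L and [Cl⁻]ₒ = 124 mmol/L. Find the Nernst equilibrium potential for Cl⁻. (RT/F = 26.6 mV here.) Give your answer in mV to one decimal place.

-43.6 mV

E = (26.6/z) · ln([Cl⁻]_out/[Cl⁻]_in) with z = -1.
For an anion, dividing by z = -1 reverses the sign.
= (26.6/-1) · ln(124/24.1) = -26.60 · ln(5.145)
= -26.60 · (1.6381) = -43.57 mV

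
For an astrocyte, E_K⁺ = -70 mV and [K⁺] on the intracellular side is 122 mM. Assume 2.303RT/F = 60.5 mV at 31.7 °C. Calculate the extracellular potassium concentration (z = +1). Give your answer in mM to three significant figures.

8.50 mM

Nernst: E = (60.5/1) · log₁₀([out]/[in]), so log₁₀([out]/[in]) = -70.0 × 1 / 60.5 = -1.1570.
[out]/[in] = 10^(-1.1570) = 0.06966.
[out] = 0.06966 × 122 = 8.498 mM.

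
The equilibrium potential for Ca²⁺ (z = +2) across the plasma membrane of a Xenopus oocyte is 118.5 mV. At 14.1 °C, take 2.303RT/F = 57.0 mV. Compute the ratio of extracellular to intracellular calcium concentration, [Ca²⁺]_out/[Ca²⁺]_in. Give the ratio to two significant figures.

14000

log₁₀([out]/[in]) = E·z/(57.0) = 118.5 × 2 / 57.0 = 4.1579
[out]/[in] = 10^(4.1579) = 1.438e+04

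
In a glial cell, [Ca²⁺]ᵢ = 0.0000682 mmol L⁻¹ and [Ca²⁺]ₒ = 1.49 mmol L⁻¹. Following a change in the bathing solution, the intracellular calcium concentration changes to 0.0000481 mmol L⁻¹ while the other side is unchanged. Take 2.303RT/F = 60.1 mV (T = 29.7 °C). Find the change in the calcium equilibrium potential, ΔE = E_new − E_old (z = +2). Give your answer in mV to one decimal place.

4.6 mV

E_old = (60.1/2)·log₁₀(1.49/0.0000682) = 130.40 mV
E_new = (60.1/2)·log₁₀(1.49/0.0000481) = 134.96 mV
ΔE = 134.96 − (130.40) = 4.56 mV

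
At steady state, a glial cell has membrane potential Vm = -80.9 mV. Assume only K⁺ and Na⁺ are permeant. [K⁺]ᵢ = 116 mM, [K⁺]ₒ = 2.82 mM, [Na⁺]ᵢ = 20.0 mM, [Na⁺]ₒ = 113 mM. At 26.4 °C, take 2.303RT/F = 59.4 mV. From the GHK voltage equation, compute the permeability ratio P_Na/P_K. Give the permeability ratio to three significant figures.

0.0198

Let α = P_Na/P_K. GHK: Vm = 59.4·log₁₀[(Kₒ + α·Naₒ)/(Kᵢ + α·Naᵢ)].
10^(Vm/59.4) = 10^(-80.9/59.4) = 0.043456
So 0.043456·(Kᵢ + α·Naᵢ) = Kₒ + α·Naₒ → α = (0.043456·116.0 − 2.82) / (113.0 − 0.043456·20.0)
α = (5.041 − 2.82) / (113.0 − 0.8691) = 2.221/112.1 = 0.01981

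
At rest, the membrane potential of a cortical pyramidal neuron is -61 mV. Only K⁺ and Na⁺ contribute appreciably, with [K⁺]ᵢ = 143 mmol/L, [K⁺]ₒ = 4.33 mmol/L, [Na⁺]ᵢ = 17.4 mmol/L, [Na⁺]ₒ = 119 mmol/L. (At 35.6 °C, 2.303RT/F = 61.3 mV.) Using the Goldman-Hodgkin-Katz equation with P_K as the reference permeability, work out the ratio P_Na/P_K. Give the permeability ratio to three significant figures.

0.0864

Let α = P_Na/P_K. GHK: Vm = 61.3·log₁₀[(Kₒ + α·Naₒ)/(Kᵢ + α·Naᵢ)].
10^(Vm/61.3) = 10^(-61.0/61.3) = 0.10113
So 0.10113·(Kᵢ + α·Naᵢ) = Kₒ + α·Naₒ → α = (0.10113·143.0 − 4.33) / (119.0 − 0.10113·17.4)
α = (14.46 − 4.33) / (119.0 − 1.76) = 10.13/117.2 = 0.08642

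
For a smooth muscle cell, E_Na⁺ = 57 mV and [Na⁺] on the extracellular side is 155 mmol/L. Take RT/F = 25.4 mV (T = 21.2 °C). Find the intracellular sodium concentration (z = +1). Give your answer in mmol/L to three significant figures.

Nernst: E = (25.4/1) · ln([out]/[in]), so ln([out]/[in]) = 57.0 × 1 / 25.4 = 2.2441.
[out]/[in] = e^(2.2441) = 9.432.
[in] = 155 / 9.432 = 16.43 mmol/L.

16.4 mmol/L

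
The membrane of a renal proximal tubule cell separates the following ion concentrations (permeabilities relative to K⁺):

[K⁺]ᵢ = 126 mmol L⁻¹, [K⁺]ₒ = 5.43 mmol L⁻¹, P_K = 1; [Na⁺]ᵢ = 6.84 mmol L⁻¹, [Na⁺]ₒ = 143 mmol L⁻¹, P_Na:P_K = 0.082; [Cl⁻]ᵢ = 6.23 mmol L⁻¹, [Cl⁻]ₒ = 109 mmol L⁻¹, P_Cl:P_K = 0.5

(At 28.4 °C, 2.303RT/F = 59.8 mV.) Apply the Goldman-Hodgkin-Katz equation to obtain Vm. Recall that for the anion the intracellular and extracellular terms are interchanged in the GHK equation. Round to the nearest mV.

-57 mV

Vm = 59.8 · log₁₀[(Σ P·[cation]ₒ + Σ P·[anion]ᵢ) / (Σ P·[cation]ᵢ + Σ P·[anion]ₒ)]
Numerator = 1×5.43 + 0.082×143 + 0.5×6.23 = 20.27
Denominator = 1×126 + 0.082×6.84 + 0.5×109 = 181.1
Vm = 59.8 · log₁₀(0.11196) = 59.8 × (-0.9509) = -56.87 mV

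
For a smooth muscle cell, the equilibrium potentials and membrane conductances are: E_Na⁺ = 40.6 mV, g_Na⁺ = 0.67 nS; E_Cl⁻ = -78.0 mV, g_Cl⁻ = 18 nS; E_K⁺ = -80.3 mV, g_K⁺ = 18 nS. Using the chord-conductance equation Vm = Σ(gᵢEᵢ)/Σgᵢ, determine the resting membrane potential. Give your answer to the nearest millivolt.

-77 mV

Σ gᵢEᵢ = 0.67·(40.6) + 18·(-78.0) + 18·(-80.3) = -2822.20
Σ gᵢ = 0.67 + 18 + 18 = 36.67
Vm = -2822.20 / 36.67 = -76.96 mV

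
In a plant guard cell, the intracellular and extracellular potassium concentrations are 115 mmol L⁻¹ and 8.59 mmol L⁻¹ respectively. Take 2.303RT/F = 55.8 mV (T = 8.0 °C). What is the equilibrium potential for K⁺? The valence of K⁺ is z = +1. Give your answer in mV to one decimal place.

-62.9 mV

E = (55.8/z) · log₁₀([K⁺]_out/[K⁺]_in) with z = +1.
= (55.8/1) · log₁₀(8.59/115) = 55.80 · log₁₀(0.0747)
= 55.80 · (-1.1267) = -62.87 mV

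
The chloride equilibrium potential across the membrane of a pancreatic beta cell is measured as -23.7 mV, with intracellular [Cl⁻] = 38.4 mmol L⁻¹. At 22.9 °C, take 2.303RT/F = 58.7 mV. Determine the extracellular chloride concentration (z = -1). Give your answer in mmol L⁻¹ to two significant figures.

97 mmol L⁻¹

Nernst: E = (58.7/-1) · log₁₀([out]/[in]), so log₁₀([out]/[in]) = -23.7 × -1 / 58.7 = 0.4037.
[out]/[in] = 10^(0.4037) = 2.534.
[out] = 2.534 × 38.4 = 97.29 mmol L⁻¹.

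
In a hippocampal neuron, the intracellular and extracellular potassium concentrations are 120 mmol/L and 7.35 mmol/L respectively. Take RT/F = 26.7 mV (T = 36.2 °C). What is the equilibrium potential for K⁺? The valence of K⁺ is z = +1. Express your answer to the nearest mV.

-75 mV

E = (26.7/z) · ln([K⁺]_out/[K⁺]_in) with z = +1.
= (26.7/1) · ln(7.35/120) = 26.70 · ln(0.06125)
= 26.70 · (-2.7928) = -74.57 mV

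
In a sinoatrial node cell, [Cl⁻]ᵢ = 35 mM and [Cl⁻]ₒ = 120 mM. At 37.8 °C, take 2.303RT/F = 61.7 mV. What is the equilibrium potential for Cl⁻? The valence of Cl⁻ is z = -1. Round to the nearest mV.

E = (61.7/z) · log₁₀([Cl⁻]_out/[Cl⁻]_in) with z = -1.
For an anion, dividing by z = -1 reverses the sign.
= (61.7/-1) · log₁₀(120/35) = -61.70 · log₁₀(3.429)
= -61.70 · (0.5351) = -33.02 mV

-33 mV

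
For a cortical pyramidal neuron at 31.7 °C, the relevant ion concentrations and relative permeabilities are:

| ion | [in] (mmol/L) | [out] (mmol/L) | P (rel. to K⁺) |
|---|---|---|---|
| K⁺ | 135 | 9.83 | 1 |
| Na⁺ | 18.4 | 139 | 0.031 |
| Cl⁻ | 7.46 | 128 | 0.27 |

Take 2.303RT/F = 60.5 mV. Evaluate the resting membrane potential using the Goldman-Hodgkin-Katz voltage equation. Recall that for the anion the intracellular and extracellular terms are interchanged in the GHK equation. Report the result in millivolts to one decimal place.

Vm = 60.5 · log₁₀[(Σ P·[cation]ₒ + Σ P·[anion]ᵢ) / (Σ P·[cation]ᵢ + Σ P·[anion]ₒ)]
Numerator = 1×9.83 + 0.031×139 + 0.27×7.46 = 16.15
Denominator = 1×135 + 0.031×18.4 + 0.27×128 = 170.1
Vm = 60.5 · log₁₀(0.094946) = 60.5 × (-1.0225) = -61.86 mV

-61.9 mV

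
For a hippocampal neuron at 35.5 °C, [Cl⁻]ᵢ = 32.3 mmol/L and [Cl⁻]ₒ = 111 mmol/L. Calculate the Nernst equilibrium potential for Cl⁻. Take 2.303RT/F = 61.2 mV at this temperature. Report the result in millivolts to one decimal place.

-32.8 mV

E = (61.2/z) · log₁₀([Cl⁻]_out/[Cl⁻]_in) with z = -1.
For an anion, dividing by z = -1 reverses the sign.
= (61.2/-1) · log₁₀(111/32.3) = -61.20 · log₁₀(3.437)
= -61.20 · (0.5361) = -32.81 mV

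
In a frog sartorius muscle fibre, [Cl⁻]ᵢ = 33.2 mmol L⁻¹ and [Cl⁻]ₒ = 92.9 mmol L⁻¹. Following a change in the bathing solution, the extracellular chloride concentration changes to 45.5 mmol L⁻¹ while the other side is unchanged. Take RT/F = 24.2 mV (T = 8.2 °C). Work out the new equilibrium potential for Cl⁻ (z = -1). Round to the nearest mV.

-8 mV

After the shift: [Cl⁻]_out = 45.5, [Cl⁻]_in = 33.2 mmol L⁻¹.
E_new = (24.2/-1)·ln(45.5/33.2) = -24.20 · (0.3152) = -7.63 mV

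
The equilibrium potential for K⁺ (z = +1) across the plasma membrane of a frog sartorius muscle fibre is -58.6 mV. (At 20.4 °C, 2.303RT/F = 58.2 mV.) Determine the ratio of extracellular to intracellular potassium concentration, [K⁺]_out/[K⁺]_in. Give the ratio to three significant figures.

0.0984

log₁₀([out]/[in]) = E·z/(58.2) = -58.6 × 1 / 58.2 = -1.0069
[out]/[in] = 10^(-1.0069) = 0.09843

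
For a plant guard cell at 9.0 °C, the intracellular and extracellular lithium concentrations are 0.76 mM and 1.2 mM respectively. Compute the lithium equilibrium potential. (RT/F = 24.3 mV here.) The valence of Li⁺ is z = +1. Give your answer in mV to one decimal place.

11.1 mV

E = (24.3/z) · ln([Li⁺]_out/[Li⁺]_in) with z = +1.
= (24.3/1) · ln(1.2/0.76) = 24.30 · ln(1.579)
= 24.30 · (0.4568) = 11.10 mV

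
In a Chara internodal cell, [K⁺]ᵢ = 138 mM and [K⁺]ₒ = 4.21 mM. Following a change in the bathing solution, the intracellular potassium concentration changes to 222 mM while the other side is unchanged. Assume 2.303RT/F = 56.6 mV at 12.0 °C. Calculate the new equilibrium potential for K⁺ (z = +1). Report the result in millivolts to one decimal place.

After the shift: [K⁺]_out = 4.21, [K⁺]_in = 222 mM.
E_new = (56.6/1)·log₁₀(4.21/222) = 56.60 · (-1.7221) = -97.47 mV

-97.5 mV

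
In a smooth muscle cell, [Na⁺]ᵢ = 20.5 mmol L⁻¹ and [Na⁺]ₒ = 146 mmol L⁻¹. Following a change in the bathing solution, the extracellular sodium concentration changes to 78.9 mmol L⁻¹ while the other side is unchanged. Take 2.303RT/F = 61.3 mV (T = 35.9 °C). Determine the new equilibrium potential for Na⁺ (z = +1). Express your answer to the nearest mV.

After the shift: [Na⁺]_out = 78.9, [Na⁺]_in = 20.5 mmol L⁻¹.
E_new = (61.3/1)·log₁₀(78.9/20.5) = 61.30 · (0.5853) = 35.88 mV

36 mV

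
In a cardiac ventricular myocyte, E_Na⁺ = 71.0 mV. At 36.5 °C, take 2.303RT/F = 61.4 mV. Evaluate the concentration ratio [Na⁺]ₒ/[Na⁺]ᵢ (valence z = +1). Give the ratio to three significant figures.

14.3

log₁₀([out]/[in]) = E·z/(61.4) = 71.0 × 1 / 61.4 = 1.1564
[out]/[in] = 10^(1.1564) = 14.33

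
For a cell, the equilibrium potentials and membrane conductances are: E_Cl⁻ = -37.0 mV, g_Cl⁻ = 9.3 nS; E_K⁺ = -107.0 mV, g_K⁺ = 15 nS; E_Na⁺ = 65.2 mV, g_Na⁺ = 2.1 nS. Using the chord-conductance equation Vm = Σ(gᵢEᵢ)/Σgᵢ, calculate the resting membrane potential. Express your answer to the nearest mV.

-69 mV

Σ gᵢEᵢ = 9.3·(-37.0) + 15·(-107.0) + 2.1·(65.2) = -1812.18
Σ gᵢ = 9.3 + 15 + 2.1 = 26.4
Vm = -1812.18 / 26.4 = -68.64 mV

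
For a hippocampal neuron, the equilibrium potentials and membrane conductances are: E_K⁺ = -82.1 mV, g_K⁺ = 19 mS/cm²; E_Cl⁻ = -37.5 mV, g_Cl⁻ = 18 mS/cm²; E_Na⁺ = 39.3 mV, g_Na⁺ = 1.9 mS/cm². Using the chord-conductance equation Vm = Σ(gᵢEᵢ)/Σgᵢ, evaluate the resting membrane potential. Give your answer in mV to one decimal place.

-55.5 mV

Σ gᵢEᵢ = 19·(-82.1) + 18·(-37.5) + 1.9·(39.3) = -2160.23
Σ gᵢ = 19 + 18 + 1.9 = 38.9
Vm = -2160.23 / 38.9 = -55.53 mV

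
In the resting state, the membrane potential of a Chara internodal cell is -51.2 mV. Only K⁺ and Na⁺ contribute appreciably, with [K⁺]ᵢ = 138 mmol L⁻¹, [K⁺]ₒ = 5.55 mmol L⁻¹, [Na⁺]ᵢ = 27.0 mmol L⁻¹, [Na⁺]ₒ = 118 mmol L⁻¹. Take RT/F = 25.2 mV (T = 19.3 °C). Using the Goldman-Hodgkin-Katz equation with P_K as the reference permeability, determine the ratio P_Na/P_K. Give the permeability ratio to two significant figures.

0.11

Let α = P_Na/P_K. GHK: Vm = 25.2·ln[(Kₒ + α·Naₒ)/(Kᵢ + α·Naᵢ)].
e^(Vm/25.2) = e^(-51.2/25.2) = 0.13111
So 0.13111·(Kᵢ + α·Naᵢ) = Kₒ + α·Naₒ → α = (0.13111·138.0 − 5.55) / (118.0 − 0.13111·27.0)
α = (18.09 − 5.55) / (118.0 − 3.54) = 12.54/114.5 = 0.1096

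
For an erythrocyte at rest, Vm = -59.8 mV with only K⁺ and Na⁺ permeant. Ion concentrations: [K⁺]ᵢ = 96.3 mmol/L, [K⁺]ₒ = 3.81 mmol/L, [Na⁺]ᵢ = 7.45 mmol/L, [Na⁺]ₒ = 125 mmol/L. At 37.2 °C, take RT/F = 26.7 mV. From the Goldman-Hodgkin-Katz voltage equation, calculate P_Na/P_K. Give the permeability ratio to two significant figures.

Let α = P_Na/P_K. GHK: Vm = 26.7·ln[(Kₒ + α·Naₒ)/(Kᵢ + α·Naᵢ)].
e^(Vm/26.7) = e^(-59.8/26.7) = 0.10649
So 0.10649·(Kᵢ + α·Naᵢ) = Kₒ + α·Naₒ → α = (0.10649·96.3 − 3.81) / (125.0 − 0.10649·7.45)
α = (10.26 − 3.81) / (125.0 − 0.7934) = 6.445/124.2 = 0.05189

0.052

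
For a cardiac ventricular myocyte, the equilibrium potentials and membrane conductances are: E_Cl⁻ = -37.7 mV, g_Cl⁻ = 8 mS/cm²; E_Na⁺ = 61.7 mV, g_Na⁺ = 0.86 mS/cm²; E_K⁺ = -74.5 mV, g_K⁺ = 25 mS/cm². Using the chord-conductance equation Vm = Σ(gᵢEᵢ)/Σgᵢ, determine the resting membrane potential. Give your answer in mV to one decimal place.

-62.3 mV

Σ gᵢEᵢ = 8·(-37.7) + 0.86·(61.7) + 25·(-74.5) = -2111.04
Σ gᵢ = 8 + 0.86 + 25 = 33.86
Vm = -2111.04 / 33.86 = -62.35 mV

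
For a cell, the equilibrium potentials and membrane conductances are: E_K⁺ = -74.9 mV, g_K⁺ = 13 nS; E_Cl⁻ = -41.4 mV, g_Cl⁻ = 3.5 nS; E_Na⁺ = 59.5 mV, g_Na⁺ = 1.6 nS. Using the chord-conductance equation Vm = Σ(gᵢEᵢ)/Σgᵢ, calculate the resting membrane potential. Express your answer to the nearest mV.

-57 mV

Σ gᵢEᵢ = 13·(-74.9) + 3.5·(-41.4) + 1.6·(59.5) = -1023.40
Σ gᵢ = 13 + 3.5 + 1.6 = 18.1
Vm = -1023.40 / 18.1 = -56.54 mV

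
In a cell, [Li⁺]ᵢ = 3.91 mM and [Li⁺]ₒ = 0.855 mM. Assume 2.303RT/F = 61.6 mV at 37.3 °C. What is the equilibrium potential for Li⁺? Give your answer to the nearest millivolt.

E = (61.6/z) · log₁₀([Li⁺]_out/[Li⁺]_in) with z = +1.
= (61.6/1) · log₁₀(0.855/3.91) = 61.60 · log₁₀(0.2187)
= 61.60 · (-0.6602) = -40.67 mV

-41 mV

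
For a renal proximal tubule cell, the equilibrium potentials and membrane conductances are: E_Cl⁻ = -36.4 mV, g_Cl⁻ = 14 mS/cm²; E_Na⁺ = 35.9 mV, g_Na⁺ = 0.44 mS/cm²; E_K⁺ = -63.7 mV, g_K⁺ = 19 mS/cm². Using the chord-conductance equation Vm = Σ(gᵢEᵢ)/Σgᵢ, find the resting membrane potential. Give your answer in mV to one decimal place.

-51.0 mV

Σ gᵢEᵢ = 14·(-36.4) + 0.44·(35.9) + 19·(-63.7) = -1704.10
Σ gᵢ = 14 + 0.44 + 19 = 33.44
Vm = -1704.10 / 33.44 = -50.96 mV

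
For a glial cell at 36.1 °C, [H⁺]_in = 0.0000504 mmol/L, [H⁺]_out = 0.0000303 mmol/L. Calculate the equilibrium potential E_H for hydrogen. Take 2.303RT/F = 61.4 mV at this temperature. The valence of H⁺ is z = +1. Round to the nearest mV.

-14 mV

E = (61.4/z) · log₁₀([H⁺]_out/[H⁺]_in) with z = +1.
= (61.4/1) · log₁₀(0.0000303/0.0000504) = 61.40 · log₁₀(0.6012)
= 61.40 · (-0.2210) = -13.57 mV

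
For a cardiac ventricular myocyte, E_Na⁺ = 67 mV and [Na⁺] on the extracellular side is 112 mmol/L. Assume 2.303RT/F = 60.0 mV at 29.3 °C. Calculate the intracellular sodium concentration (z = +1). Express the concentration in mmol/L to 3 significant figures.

8.56 mmol/L

Nernst: E = (60.0/1) · log₁₀([out]/[in]), so log₁₀([out]/[in]) = 67.0 × 1 / 60.0 = 1.1167.
[out]/[in] = 10^(1.1167) = 13.08.
[in] = 112 / 13.08 = 8.562 mmol/L.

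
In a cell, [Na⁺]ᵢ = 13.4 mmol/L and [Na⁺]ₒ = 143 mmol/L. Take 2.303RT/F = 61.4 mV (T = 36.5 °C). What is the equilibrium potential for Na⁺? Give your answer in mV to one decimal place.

E = (61.4/z) · log₁₀([Na⁺]_out/[Na⁺]_in) with z = +1.
= (61.4/1) · log₁₀(143/13.4) = 61.40 · log₁₀(10.67)
= 61.40 · (1.0282) = 63.13 mV

63.1 mV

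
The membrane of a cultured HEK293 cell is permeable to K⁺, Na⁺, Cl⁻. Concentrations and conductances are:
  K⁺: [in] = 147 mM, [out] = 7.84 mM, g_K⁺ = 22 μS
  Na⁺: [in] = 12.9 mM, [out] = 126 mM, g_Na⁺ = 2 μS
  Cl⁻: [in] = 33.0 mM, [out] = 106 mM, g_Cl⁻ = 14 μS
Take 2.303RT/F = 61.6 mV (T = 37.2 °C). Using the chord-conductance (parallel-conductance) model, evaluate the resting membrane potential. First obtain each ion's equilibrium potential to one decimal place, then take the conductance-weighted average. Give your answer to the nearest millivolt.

-54 mV

E_K⁺ = (61.6/1)·log₁₀(7.84/147) = -78.4 mV
E_Na⁺ = (61.6/1)·log₁₀(126/12.9) = 61.0 mV
E_Cl⁻ = (61.6/-1)·log₁₀(106/33.0) = -31.2 mV
Vm = (Σ gᵢEᵢ)/(Σ gᵢ) = (22·-78.4 + 2·61.0 + 14·-31.2) / (22 + 2 + 14)
= -2039.60 / 38 = -53.67 mV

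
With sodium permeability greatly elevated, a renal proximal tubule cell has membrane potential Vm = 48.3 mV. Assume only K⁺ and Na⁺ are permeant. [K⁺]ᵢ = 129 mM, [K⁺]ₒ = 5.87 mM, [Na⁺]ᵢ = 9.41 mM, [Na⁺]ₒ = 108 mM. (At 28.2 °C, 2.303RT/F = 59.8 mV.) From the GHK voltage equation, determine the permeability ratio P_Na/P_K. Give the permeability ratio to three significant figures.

Let α = P_Na/P_K. GHK: Vm = 59.8·log₁₀[(Kₒ + α·Naₒ)/(Kᵢ + α·Naᵢ)].
10^(Vm/59.8) = 10^(48.3/59.8) = 6.4223
So 6.4223·(Kᵢ + α·Naᵢ) = Kₒ + α·Naₒ → α = (6.4223·129.0 − 5.87) / (108.0 − 6.4223·9.41)
α = (828.5 − 5.87) / (108.0 − 60.43) = 822.6/47.57 = 17.29

17.3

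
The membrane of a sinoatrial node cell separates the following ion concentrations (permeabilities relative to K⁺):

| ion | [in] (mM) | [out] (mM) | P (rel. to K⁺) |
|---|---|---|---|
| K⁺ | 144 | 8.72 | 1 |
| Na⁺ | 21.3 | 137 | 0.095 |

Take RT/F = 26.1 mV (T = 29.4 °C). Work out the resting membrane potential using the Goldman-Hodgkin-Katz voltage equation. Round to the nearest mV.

-50 mV

Vm = 26.1 · ln[(Σ P·[cation]ₒ + Σ P·[anion]ᵢ) / (Σ P·[cation]ᵢ + Σ P·[anion]ₒ)]
Numerator = 1×8.72 + 0.095×137 = 21.73
Denominator = 1×144 + 0.095×21.3 = 146
Vm = 26.1 · ln(0.14885) = 26.1 × (-1.9048) = -49.72 mV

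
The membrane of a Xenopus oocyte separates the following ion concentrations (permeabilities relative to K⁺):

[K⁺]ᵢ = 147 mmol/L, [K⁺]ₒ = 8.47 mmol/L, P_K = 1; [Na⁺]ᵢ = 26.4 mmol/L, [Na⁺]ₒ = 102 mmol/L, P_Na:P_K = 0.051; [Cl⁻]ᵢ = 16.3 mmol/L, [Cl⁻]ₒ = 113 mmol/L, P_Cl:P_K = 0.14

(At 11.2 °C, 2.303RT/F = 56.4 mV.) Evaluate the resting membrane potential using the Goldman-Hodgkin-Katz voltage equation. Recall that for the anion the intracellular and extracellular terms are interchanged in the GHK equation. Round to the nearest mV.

-57 mV

Vm = 56.4 · log₁₀[(Σ P·[cation]ₒ + Σ P·[anion]ᵢ) / (Σ P·[cation]ᵢ + Σ P·[anion]ₒ)]
Numerator = 1×8.47 + 0.051×102 + 0.14×16.3 = 15.95
Denominator = 1×147 + 0.051×26.4 + 0.14×113 = 164.2
Vm = 56.4 · log₁₀(0.097182) = 56.4 × (-1.0124) = -57.10 mV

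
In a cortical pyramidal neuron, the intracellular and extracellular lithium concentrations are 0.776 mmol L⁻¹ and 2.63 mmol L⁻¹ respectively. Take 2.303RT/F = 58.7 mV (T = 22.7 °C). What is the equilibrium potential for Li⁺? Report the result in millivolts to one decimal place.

31.1 mV

E = (58.7/z) · log₁₀([Li⁺]_out/[Li⁺]_in) with z = +1.
= (58.7/1) · log₁₀(2.63/0.776) = 58.70 · log₁₀(3.389)
= 58.70 · (0.5301) = 31.12 mV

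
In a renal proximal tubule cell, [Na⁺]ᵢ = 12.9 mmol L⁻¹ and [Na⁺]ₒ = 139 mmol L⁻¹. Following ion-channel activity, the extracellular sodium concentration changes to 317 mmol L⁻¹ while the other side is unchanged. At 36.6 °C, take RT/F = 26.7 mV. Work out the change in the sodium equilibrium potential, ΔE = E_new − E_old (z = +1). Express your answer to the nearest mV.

E_old = (26.7/1)·ln(139/12.9) = 63.47 mV
E_new = (26.7/1)·ln(317/12.9) = 85.48 mV
ΔE = 85.48 − (63.47) = 22.01 mV

22 mV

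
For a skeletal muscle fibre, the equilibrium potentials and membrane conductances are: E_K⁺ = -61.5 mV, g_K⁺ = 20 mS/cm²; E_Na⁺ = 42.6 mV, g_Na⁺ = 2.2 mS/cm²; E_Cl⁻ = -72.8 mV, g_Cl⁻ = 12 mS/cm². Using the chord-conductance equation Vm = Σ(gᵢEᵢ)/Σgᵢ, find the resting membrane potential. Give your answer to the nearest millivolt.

-59 mV

Σ gᵢEᵢ = 20·(-61.5) + 2.2·(42.6) + 12·(-72.8) = -2009.88
Σ gᵢ = 20 + 2.2 + 12 = 34.2
Vm = -2009.88 / 34.2 = -58.77 mV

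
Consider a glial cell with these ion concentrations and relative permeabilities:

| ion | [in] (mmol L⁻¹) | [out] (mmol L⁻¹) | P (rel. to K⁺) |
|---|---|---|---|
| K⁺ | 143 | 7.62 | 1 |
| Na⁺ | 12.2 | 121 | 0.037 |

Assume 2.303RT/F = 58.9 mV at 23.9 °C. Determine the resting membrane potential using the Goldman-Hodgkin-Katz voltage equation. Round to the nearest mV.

-63 mV

Vm = 58.9 · log₁₀[(Σ P·[cation]ₒ + Σ P·[anion]ᵢ) / (Σ P·[cation]ᵢ + Σ P·[anion]ₒ)]
Numerator = 1×7.62 + 0.037×121 = 12.1
Denominator = 1×143 + 0.037×12.2 = 143.5
Vm = 58.9 · log₁₀(0.084328) = 58.9 × (-1.0740) = -63.26 mV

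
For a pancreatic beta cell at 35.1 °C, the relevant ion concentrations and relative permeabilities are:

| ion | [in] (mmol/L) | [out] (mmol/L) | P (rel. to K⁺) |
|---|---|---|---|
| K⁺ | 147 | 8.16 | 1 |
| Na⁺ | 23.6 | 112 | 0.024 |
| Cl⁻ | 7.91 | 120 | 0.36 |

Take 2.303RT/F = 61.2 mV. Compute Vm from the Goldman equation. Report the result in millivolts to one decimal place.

-70.0 mV

Vm = 61.2 · log₁₀[(Σ P·[cation]ₒ + Σ P·[anion]ᵢ) / (Σ P·[cation]ᵢ + Σ P·[anion]ₒ)]
Numerator = 1×8.16 + 0.024×112 + 0.36×7.91 = 13.7
Denominator = 1×147 + 0.024×23.6 + 0.36×120 = 190.8
Vm = 61.2 · log₁₀(0.071793) = 61.2 × (-1.1439) = -70.01 mV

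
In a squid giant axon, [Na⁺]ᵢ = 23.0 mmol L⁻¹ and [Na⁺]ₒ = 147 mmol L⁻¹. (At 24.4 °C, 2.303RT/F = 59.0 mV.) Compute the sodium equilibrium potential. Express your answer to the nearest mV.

E = (59.0/z) · log₁₀([Na⁺]_out/[Na⁺]_in) with z = +1.
= (59.0/1) · log₁₀(147/23.0) = 59.00 · log₁₀(6.391)
= 59.00 · (0.8056) = 47.53 mV

48 mV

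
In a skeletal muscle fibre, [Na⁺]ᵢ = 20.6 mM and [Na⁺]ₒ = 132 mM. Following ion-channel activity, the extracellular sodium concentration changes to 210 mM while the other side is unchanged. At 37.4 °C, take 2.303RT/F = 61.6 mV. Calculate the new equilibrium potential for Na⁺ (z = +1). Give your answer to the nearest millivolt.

62 mV

After the shift: [Na⁺]_out = 210, [Na⁺]_in = 20.6 mM.
E_new = (61.6/1)·log₁₀(210/20.6) = 61.60 · (1.0084) = 62.11 mV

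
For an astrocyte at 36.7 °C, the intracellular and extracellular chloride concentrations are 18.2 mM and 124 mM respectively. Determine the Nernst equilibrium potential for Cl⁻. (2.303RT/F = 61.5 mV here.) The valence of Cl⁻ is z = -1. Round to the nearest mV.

E = (61.5/z) · log₁₀([Cl⁻]_out/[Cl⁻]_in) with z = -1.
For an anion, dividing by z = -1 reverses the sign.
= (61.5/-1) · log₁₀(124/18.2) = -61.50 · log₁₀(6.813)
= -61.50 · (0.8334) = -51.25 mV

-51 mV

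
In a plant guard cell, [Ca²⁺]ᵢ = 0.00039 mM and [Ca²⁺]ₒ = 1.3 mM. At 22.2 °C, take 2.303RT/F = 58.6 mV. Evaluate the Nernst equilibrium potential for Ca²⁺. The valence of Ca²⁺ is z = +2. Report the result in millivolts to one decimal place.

E = (58.6/z) · log₁₀([Ca²⁺]_out/[Ca²⁺]_in) with z = +2.
= (58.6/2) · log₁₀(1.3/0.00039) = 29.30 · log₁₀(3333)
= 29.30 · (3.5229) = 103.22 mV

103.2 mV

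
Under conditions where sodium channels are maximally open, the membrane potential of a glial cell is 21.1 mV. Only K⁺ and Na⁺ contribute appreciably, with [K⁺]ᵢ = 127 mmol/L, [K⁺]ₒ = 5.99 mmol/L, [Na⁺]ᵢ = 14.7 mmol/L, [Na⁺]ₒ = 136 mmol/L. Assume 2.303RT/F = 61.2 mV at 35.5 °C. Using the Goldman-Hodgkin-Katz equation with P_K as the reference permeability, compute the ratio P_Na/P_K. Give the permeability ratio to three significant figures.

2.66

Let α = P_Na/P_K. GHK: Vm = 61.2·log₁₀[(Kₒ + α·Naₒ)/(Kᵢ + α·Naᵢ)].
10^(Vm/61.2) = 10^(21.1/61.2) = 2.2119
So 2.2119·(Kᵢ + α·Naᵢ) = Kₒ + α·Naₒ → α = (2.2119·127.0 − 5.99) / (136.0 − 2.2119·14.7)
α = (280.9 − 5.99) / (136.0 − 32.52) = 274.9/103.5 = 2.657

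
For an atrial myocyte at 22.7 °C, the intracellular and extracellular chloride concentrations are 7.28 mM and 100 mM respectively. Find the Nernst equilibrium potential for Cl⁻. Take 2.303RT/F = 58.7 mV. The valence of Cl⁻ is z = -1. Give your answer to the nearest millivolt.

-67 mV

E = (58.7/z) · log₁₀([Cl⁻]_out/[Cl⁻]_in) with z = -1.
For an anion, dividing by z = -1 reverses the sign.
= (58.7/-1) · log₁₀(100/7.28) = -58.70 · log₁₀(13.74)
= -58.70 · (1.1379) = -66.79 mV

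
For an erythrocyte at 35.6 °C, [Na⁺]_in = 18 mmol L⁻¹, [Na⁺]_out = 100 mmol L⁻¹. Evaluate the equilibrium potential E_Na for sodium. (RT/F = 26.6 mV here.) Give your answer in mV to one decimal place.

45.6 mV

E = (26.6/z) · ln([Na⁺]_out/[Na⁺]_in) with z = +1.
= (26.6/1) · ln(100/18) = 26.60 · ln(5.556)
= 26.60 · (1.7148) = 45.61 mV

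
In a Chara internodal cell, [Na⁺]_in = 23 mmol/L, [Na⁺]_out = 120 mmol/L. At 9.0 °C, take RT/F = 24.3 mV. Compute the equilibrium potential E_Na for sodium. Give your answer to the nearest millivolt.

E = (24.3/z) · ln([Na⁺]_out/[Na⁺]_in) with z = +1.
= (24.3/1) · ln(120/23) = 24.30 · ln(5.217)
= 24.30 · (1.6520) = 40.14 mV

40 mV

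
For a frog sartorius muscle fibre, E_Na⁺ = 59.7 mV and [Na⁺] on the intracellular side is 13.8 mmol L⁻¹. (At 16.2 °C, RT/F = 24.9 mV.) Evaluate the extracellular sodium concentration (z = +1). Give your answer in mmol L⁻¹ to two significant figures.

Nernst: E = (24.9/1) · ln([out]/[in]), so ln([out]/[in]) = 59.7 × 1 / 24.9 = 2.3976.
[out]/[in] = e^(2.3976) = 11.
[out] = 11 × 13.8 = 151.8 mmol L⁻¹.

150 mmol L⁻¹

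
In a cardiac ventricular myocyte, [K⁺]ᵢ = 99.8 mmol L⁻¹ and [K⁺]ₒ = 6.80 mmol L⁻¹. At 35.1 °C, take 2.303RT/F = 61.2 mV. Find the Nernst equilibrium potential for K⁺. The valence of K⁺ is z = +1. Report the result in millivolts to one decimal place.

E = (61.2/z) · log₁₀([K⁺]_out/[K⁺]_in) with z = +1.
= (61.2/1) · log₁₀(6.80/99.8) = 61.20 · log₁₀(0.06814)
= 61.20 · (-1.1666) = -71.40 mV

-71.4 mV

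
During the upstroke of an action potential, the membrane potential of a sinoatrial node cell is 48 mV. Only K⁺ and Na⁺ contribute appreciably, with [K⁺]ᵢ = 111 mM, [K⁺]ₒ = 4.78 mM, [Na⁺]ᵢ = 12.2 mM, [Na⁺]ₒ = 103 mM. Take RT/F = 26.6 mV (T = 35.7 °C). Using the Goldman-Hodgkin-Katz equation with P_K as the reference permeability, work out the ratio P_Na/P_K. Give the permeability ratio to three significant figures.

Let α = P_Na/P_K. GHK: Vm = 26.6·ln[(Kₒ + α·Naₒ)/(Kᵢ + α·Naᵢ)].
e^(Vm/26.6) = e^(48.0/26.6) = 6.077
So 6.077·(Kᵢ + α·Naᵢ) = Kₒ + α·Naₒ → α = (6.077·111.0 − 4.78) / (103.0 − 6.077·12.2)
α = (674.5 − 4.78) / (103.0 − 74.14) = 669.8/28.86 = 23.21

23.2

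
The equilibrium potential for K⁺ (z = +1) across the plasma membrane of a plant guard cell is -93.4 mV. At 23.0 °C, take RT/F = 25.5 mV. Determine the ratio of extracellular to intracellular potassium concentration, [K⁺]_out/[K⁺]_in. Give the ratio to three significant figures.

ln([out]/[in]) = E·z/(25.5) = -93.4 × 1 / 25.5 = -3.6627
[out]/[in] = e^(-3.6627) = 0.02566

0.0257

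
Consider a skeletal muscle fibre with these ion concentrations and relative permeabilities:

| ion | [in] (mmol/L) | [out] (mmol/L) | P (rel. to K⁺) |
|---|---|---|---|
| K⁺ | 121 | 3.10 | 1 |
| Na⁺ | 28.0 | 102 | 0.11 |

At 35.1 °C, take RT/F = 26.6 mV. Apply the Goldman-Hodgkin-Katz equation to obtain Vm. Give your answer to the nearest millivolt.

Vm = 26.6 · ln[(Σ P·[cation]ₒ + Σ P·[anion]ᵢ) / (Σ P·[cation]ᵢ + Σ P·[anion]ₒ)]
Numerator = 1×3.10 + 0.11×102 = 14.32
Denominator = 1×121 + 0.11×28.0 = 124.1
Vm = 26.6 · ln(0.11541) = 26.6 × (-2.1593) = -57.44 mV

-57 mV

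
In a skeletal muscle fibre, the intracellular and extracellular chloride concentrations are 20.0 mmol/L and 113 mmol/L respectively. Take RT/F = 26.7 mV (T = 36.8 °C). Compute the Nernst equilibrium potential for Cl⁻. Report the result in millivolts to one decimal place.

E = (26.7/z) · ln([Cl⁻]_out/[Cl⁻]_in) with z = -1.
For an anion, dividing by z = -1 reverses the sign.
= (26.7/-1) · ln(113/20.0) = -26.70 · ln(5.65)
= -26.70 · (1.7317) = -46.24 mV

-46.2 mV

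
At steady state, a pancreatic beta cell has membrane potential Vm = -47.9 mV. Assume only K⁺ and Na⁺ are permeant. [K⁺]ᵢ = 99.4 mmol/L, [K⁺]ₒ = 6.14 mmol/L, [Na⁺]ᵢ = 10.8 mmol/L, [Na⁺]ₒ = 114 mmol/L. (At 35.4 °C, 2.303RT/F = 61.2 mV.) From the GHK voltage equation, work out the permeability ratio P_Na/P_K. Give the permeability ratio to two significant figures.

Let α = P_Na/P_K. GHK: Vm = 61.2·log₁₀[(Kₒ + α·Naₒ)/(Kᵢ + α·Naᵢ)].
10^(Vm/61.2) = 10^(-47.9/61.2) = 0.16494
So 0.16494·(Kᵢ + α·Naᵢ) = Kₒ + α·Naₒ → α = (0.16494·99.4 − 6.14) / (114.0 − 0.16494·10.8)
α = (16.39 − 6.14) / (114.0 − 1.781) = 10.25/112.2 = 0.09138

0.091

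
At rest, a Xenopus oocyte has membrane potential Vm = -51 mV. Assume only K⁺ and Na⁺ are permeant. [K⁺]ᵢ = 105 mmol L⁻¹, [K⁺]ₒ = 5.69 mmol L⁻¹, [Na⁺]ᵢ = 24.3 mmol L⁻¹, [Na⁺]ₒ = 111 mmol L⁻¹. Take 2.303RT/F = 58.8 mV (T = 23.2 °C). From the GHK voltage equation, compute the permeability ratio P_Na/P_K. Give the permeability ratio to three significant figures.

Let α = P_Na/P_K. GHK: Vm = 58.8·log₁₀[(Kₒ + α·Naₒ)/(Kᵢ + α·Naᵢ)].
10^(Vm/58.8) = 10^(-51.0/58.8) = 0.13572
So 0.13572·(Kᵢ + α·Naᵢ) = Kₒ + α·Naₒ → α = (0.13572·105.0 − 5.69) / (111.0 − 0.13572·24.3)
α = (14.25 − 5.69) / (111.0 − 3.298) = 8.561/107.7 = 0.07949

0.0795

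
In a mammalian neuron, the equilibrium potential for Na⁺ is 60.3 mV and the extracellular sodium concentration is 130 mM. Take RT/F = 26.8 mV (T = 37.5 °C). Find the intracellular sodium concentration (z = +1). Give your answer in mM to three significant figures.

13.7 mM

Nernst: E = (26.8/1) · ln([out]/[in]), so ln([out]/[in]) = 60.3 × 1 / 26.8 = 2.2500.
[out]/[in] = e^(2.2500) = 9.488.
[in] = 130 / 9.488 = 13.7 mM.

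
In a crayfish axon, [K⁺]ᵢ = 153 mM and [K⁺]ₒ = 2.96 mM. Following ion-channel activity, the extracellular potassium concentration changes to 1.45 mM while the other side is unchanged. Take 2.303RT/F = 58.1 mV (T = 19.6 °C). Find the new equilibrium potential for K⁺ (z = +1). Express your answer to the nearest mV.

After the shift: [K⁺]_out = 1.45, [K⁺]_in = 153 mM.
E_new = (58.1/1)·log₁₀(1.45/153) = 58.10 · (-2.0233) = -117.56 mV

-118 mV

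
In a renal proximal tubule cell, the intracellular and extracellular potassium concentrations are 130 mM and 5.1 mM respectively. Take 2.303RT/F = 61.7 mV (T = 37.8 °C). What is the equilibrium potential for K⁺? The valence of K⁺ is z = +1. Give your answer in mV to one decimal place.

-86.8 mV

E = (61.7/z) · log₁₀([K⁺]_out/[K⁺]_in) with z = +1.
= (61.7/1) · log₁₀(5.1/130) = 61.70 · log₁₀(0.03923)
= 61.70 · (-1.4064) = -86.77 mV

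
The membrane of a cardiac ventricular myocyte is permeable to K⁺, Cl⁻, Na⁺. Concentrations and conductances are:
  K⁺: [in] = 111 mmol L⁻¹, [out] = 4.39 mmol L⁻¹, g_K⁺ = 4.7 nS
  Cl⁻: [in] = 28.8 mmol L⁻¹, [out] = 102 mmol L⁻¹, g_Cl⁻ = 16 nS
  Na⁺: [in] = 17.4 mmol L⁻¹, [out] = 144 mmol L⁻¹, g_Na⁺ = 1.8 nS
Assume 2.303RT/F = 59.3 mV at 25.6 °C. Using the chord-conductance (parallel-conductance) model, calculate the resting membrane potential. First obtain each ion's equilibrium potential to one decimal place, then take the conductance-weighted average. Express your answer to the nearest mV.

E_K⁺ = (59.3/1)·log₁₀(4.39/111) = -83.2 mV
E_Cl⁻ = (59.3/-1)·log₁₀(102/28.8) = -32.6 mV
E_Na⁺ = (59.3/1)·log₁₀(144/17.4) = 54.4 mV
Vm = (Σ gᵢEᵢ)/(Σ gᵢ) = (4.7·-83.2 + 16·-32.6 + 1.8·54.4) / (4.7 + 16 + 1.8)
= -814.72 / 22.5 = -36.21 mV

-36 mV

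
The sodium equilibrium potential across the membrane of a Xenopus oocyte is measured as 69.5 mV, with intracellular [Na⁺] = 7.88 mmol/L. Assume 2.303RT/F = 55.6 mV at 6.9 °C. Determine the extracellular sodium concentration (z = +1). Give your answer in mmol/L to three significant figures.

Nernst: E = (55.6/1) · log₁₀([out]/[in]), so log₁₀([out]/[in]) = 69.5 × 1 / 55.6 = 1.2500.
[out]/[in] = 10^(1.2500) = 17.78.
[out] = 17.78 × 7.88 = 140.1 mmol/L.

140 mmol/L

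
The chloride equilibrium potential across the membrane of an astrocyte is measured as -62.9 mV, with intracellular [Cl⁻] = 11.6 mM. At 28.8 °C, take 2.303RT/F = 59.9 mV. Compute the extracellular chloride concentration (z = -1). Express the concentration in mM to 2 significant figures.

130 mM

Nernst: E = (59.9/-1) · log₁₀([out]/[in]), so log₁₀([out]/[in]) = -62.9 × -1 / 59.9 = 1.0501.
[out]/[in] = 10^(1.0501) = 11.22.
[out] = 11.22 × 11.6 = 130.2 mM.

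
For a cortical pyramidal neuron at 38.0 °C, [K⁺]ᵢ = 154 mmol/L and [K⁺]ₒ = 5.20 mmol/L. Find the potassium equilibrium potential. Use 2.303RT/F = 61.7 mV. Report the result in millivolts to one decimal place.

E = (61.7/z) · log₁₀([K⁺]_out/[K⁺]_in) with z = +1.
= (61.7/1) · log₁₀(5.20/154) = 61.70 · log₁₀(0.03377)
= 61.70 · (-1.4715) = -90.79 mV

-90.8 mV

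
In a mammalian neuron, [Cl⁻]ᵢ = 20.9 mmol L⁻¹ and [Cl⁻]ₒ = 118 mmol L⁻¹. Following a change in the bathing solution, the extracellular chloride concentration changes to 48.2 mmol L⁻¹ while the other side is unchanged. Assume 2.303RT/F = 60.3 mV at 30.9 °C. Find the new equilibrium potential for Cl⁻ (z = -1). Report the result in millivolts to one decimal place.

After the shift: [Cl⁻]_out = 48.2, [Cl⁻]_in = 20.9 mmol L⁻¹.
E_new = (60.3/-1)·log₁₀(48.2/20.9) = -60.30 · (0.3629) = -21.88 mV

-21.9 mV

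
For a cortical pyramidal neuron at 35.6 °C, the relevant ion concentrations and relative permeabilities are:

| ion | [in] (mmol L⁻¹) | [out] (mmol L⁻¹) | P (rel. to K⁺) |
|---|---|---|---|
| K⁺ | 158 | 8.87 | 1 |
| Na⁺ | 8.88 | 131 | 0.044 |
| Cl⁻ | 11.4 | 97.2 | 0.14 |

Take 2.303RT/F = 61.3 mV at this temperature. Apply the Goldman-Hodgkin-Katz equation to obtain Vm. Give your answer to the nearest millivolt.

-63 mV

Vm = 61.3 · log₁₀[(Σ P·[cation]ₒ + Σ P·[anion]ᵢ) / (Σ P·[cation]ᵢ + Σ P·[anion]ₒ)]
Numerator = 1×8.87 + 0.044×131 + 0.14×11.4 = 16.23
Denominator = 1×158 + 0.044×8.88 + 0.14×97.2 = 172
Vm = 61.3 · log₁₀(0.094361) = 61.3 × (-1.0252) = -62.85 mV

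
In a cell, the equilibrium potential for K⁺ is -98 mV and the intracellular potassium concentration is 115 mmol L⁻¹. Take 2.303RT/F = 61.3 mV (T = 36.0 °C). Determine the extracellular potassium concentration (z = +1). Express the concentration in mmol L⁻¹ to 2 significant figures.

Nernst: E = (61.3/1) · log₁₀([out]/[in]), so log₁₀([out]/[in]) = -98.0 × 1 / 61.3 = -1.5987.
[out]/[in] = 10^(-1.5987) = 0.02519.
[out] = 0.02519 × 115 = 2.897 mmol L⁻¹.

2.9 mmol L⁻¹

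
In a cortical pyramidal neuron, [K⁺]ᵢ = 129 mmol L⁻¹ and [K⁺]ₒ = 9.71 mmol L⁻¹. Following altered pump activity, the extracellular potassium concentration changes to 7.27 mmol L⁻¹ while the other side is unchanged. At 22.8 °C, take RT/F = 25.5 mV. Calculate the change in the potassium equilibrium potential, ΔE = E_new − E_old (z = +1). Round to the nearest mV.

E_old = (25.5/1)·ln(9.71/129) = -65.96 mV
E_new = (25.5/1)·ln(7.27/129) = -73.34 mV
ΔE = -73.34 − (-65.96) = -7.38 mV

-7 mV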